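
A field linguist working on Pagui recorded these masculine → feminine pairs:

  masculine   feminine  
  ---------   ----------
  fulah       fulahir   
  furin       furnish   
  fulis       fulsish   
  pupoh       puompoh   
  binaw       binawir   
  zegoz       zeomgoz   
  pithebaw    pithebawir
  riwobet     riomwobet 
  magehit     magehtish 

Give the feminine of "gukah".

magehit and riwobet both end in -t yet inflect differently (magehtish, riomwobet), so the final letter is not what conditions the rule; the last vowel is.
"gukah" has last vowel 'a'. The stems whose last vowel is 'a' (binaw → binawir, pithebaw → pithebawir, fulah → fulahir) add -ir.
The other patterns: stems whose last vowel is 'i' delete the last vowel and add -ish; stems whose last vowel is 'e' or 'o' insert -om- after the first vowel.
So gukah → gukahir.

gukahir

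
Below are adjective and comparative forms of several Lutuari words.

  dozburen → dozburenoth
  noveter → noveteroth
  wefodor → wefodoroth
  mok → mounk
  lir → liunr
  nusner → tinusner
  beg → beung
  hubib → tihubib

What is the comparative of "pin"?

piunn

lir and nusner both end in -r yet inflect differently (liunr, tinusner), so the final letter is not what conditions the rule; the number of vowels is.
"pin" has 1 vowel. The stems with 1 vowel (beg → beung, mok → mounk, lir → liunr) insert -un- after the first vowel.
So pin → piunn.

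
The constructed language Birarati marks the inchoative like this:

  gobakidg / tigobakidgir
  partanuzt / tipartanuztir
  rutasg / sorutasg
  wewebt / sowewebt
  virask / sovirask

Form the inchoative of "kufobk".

"kufobk" has second-to-last letter 'b'. The one such stem in the data (wewebt → sowewebt) adds the prefix so-, so the same rule applies.
The other pattern: stems whose second-to-last letter is 'd' or 'z' add ti- … -ir around the stem.
So kufobk → sokufobk.

sokufobk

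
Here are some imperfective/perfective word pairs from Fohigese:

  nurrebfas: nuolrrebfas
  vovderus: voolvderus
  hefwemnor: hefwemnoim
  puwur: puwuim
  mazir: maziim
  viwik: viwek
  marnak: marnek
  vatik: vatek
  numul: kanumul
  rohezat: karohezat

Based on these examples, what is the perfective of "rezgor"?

rezgoim

vovderus and puwur both have last vowel 'u' yet inflect differently (voolvderus, puwuim), so the last vowel is not what conditions the rule; the final letter is.
"rezgor" ends in -r. The stems ending in -r (hefwemnor → hefwemnoim, puwur → puwuim, mazir → maziim) drop the final letter and add -im.
The other patterns: stems ending in -s insert -ol- after the first vowel; stems ending in -k change the last vowel to 'e'; stems ending in -l or -t add the prefix ka-.
So rezgor → rezgoim.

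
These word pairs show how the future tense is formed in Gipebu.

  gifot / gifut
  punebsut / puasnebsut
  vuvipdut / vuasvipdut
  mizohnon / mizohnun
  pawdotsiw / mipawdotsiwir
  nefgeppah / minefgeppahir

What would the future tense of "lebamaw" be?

milebamawir

vuvipdut and gifot both end in -t yet inflect differently (vuasvipdut, gifut), so the final letter is not what conditions the rule; the last vowel is.
"lebamaw" has last vowel 'a'. The one such stem in the data (nefgeppah → minefgeppahir) adds mi- … -ir around the stem, so the same rule applies.
The other patterns: stems whose last vowel is 'u' insert -as- after the first vowel; stems whose last vowel is 'o' change the last vowel to 'u'.
So lebamaw → milebamawir.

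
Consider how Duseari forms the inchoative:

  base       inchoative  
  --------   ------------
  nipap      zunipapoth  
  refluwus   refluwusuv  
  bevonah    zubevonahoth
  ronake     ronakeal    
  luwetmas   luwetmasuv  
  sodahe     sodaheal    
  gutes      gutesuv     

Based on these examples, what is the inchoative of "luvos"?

luvosuv

"luvos" ends in -s. The stems ending in -s (refluwus → refluwusuv, luwetmas → luwetmasuv, gutes → gutesuv) add -uv.
The other patterns: stems ending in -e add -al; stems ending in -h or -p add zu- … -oth around the stem.
So luvos → luvosuv.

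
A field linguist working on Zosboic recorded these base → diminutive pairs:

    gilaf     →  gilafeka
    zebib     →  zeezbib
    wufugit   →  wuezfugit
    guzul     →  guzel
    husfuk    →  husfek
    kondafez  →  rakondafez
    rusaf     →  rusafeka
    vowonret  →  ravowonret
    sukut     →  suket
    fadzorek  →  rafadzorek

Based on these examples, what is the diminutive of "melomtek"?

fadzorek and husfuk both end in -k yet inflect differently (rafadzorek, husfek), so the final letter is not what conditions the rule; the last vowel is.
"melomtek" has last vowel 'e'. The stems whose last vowel is 'e' (vowonret → ravowonret, fadzorek → rafadzorek, kondafez → rakondafez) add the prefix ra-.
The other patterns: stems whose last vowel is 'a' add -eka; stems whose last vowel is 'u' change the last vowel to 'e'; stems whose last vowel is 'i' insert -ez- after the first vowel.
So melomtek → ramelomtek.

ramelomtek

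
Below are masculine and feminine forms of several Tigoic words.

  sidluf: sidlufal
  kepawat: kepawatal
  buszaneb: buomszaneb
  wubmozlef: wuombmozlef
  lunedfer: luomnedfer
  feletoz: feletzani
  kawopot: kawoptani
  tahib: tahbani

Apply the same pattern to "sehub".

sehubal

sidluf and wubmozlef both end in -f yet inflect differently (sidlufal, wuombmozlef), so the final letter is not what conditions the rule; the last vowel is.
"sehub" has last vowel 'u'. The one such stem in the data (sidluf → sidlufal) adds -al, so the same rule applies.
The other patterns: stems whose last vowel is 'e' insert -om- after the first vowel; stems whose last vowel is 'i' or 'o' delete the last vowel and add -ani.
So sehub → sehubal.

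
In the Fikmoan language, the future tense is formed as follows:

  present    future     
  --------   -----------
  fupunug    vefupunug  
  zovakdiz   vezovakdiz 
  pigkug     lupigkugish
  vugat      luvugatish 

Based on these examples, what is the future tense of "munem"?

fupunug and pigkug both end in -g yet inflect differently (vefupunug, lupigkugish), so the final letter is not what conditions the rule; the number of vowels is.
"munem" has 2 vowels. The stems with 2 vowels (pigkug → lupigkugish, vugat → luvugatish) add lu- … -ish around the stem.
The other pattern: stems with 3 vowels add the prefix ve-.
So munem → lumunemish.

lumunemish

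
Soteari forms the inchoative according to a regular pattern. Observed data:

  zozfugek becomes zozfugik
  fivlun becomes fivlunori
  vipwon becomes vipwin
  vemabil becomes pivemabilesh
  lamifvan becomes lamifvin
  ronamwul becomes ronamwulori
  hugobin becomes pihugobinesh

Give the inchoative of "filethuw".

fivlun and hugobin both end in -n yet inflect differently (fivlunori, pihugobinesh), so the final letter is not what conditions the rule; the last vowel is.
"filethuw" has last vowel 'u'. The stems whose last vowel is 'u' (ronamwul → ronamwulori, fivlun → fivlunori) add -ori.
The other patterns: stems whose last vowel is 'i' add pi- … -esh around the stem; stems whose last vowel is 'a', 'e' or 'o' change the last vowel to 'i'.
So filethuw → filethuwori.

filethuwori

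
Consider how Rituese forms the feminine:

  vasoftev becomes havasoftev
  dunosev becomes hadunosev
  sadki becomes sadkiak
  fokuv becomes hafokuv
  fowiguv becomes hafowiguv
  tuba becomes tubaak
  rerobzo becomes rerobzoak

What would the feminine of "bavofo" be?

bavofoak

rerobzo and dunosev both have 3 vowels yet inflect differently (rerobzoak, hadunosev), so the number of vowels is not what conditions the rule; whether the stem ends in a vowel or a consonant is.
"bavofo" ends in a vowel. The stems ending in a vowel (tuba → tubaak, rerobzo → rerobzoak, sadki → sadkiak) add -ak.
So bavofo → bavofoak.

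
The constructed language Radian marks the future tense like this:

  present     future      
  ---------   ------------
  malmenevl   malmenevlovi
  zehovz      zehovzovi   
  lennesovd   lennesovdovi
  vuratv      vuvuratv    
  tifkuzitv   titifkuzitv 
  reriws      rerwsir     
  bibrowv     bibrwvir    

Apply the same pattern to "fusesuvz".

vuratv and bibrowv both end in -v yet inflect differently (vuvuratv, bibrwvir), so the final letter is not what conditions the rule; the second-to-last letter is.
"fusesuvz" has second-to-last letter 'v'. The stems whose second-to-last letter is 'v' (malmenevl → malmenevlovi, zehovz → zehovzovi, lennesovd → lennesovdovi) add -ovi.
The other patterns: stems whose second-to-last letter is 't' repeat the first consonant+vowel as a prefix; stems whose second-to-last letter is 'w' delete the last vowel and add -ir.
So fusesuvz → fusesuvzovi.

fusesuvzovi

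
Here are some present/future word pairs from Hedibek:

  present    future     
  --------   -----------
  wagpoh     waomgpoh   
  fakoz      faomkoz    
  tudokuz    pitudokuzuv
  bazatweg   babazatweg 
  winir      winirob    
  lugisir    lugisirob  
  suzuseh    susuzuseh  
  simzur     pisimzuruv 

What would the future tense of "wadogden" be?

wawadogden

"wadogden" has last vowel 'e'. The stems whose last vowel is 'e' (suzuseh → susuzuseh, bazatweg → babazatweg) repeat the first consonant+vowel as a prefix.
The other patterns: stems whose last vowel is 'i' add -ob; stems whose last vowel is 'u' add pi- … -uv around the stem; stems whose last vowel is 'o' insert -om- after the first vowel.
So wadogden → wawadogden.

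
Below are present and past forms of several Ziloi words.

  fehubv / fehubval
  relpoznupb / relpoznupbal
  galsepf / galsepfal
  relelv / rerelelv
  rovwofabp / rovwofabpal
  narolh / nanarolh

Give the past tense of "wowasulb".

wowowasulb

relelv and fehubv both end in -v yet inflect differently (rerelelv, fehubval), so the final letter is not what conditions the rule; the second-to-last letter is.
"wowasulb" has second-to-last letter 'l'. The stems whose second-to-last letter is 'l' (narolh → nanarolh, relelv → rerelelv) repeat the first consonant+vowel as a prefix.
The other pattern: stems whose second-to-last letter is 'b' or 'p' add -al.
So wowasulb → wowowasulb.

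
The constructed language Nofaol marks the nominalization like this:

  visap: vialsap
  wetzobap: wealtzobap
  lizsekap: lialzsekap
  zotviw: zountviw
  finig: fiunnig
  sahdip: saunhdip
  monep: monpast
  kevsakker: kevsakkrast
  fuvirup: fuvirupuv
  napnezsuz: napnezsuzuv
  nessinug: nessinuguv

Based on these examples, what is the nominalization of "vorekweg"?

vorekwgast

visap and sahdip both end in -p yet inflect differently (vialsap, saunhdip), so the final letter is not what conditions the rule; the last vowel is.
"vorekweg" has last vowel 'e'. The stems whose last vowel is 'e' (monep → monpast, kevsakker → kevsakkrast) delete the last vowel and add -ast.
The other patterns: stems whose last vowel is 'a' insert -al- after the first vowel; stems whose last vowel is 'i' insert -un- after the first vowel; stems whose last vowel is 'u' add -uv.
So vorekweg → vorekwgast.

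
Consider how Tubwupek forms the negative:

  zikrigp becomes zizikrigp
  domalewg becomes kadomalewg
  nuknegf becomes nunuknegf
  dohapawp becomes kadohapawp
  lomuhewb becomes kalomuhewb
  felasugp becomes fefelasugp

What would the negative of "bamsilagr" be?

babamsilagr

felasugp and dohapawp both end in -p yet inflect differently (fefelasugp, kadohapawp), so the final letter is not what conditions the rule; the second-to-last letter is.
"bamsilagr" has second-to-last letter 'g'. The stems whose second-to-last letter is 'g' (nuknegf → nunuknegf, felasugp → fefelasugp, zikrigp → zizikrigp) repeat the first consonant+vowel as a prefix.
The other pattern: stems whose second-to-last letter is 'w' add the prefix ka-.
So bamsilagr → babamsilagr.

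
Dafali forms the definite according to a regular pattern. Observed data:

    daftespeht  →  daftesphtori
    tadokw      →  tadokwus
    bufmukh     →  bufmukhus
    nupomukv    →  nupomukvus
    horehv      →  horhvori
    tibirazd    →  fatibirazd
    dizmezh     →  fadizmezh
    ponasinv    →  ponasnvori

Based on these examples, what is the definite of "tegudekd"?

dizmezh and bufmukh both end in -h yet inflect differently (fadizmezh, bufmukhus), so the final letter is not what conditions the rule; the second-to-last letter is.
"tegudekd" has second-to-last letter 'k'. The stems whose second-to-last letter is 'k' (bufmukh → bufmukhus, tadokw → tadokwus, nupomukv → nupomukvus) add -us.
The other patterns: stems whose second-to-last letter is 'z' add the prefix fa-; stems whose second-to-last letter is 'h' or 'n' delete the last vowel and add -ori.
So tegudekd → tegudekdus.

tegudekdus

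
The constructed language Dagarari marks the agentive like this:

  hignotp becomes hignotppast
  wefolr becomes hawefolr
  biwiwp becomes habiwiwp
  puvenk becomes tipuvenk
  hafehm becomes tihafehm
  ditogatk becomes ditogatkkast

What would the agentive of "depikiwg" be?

hadepikiwg

ditogatk and puvenk both end in -k yet inflect differently (ditogatkkast, tipuvenk), so the final letter is not what conditions the rule; the second-to-last letter is.
"depikiwg" has second-to-last letter 'w'. The one such stem in the data (biwiwp → habiwiwp) adds the prefix ha-, so the same rule applies.
So depikiwg → hadepikiwg.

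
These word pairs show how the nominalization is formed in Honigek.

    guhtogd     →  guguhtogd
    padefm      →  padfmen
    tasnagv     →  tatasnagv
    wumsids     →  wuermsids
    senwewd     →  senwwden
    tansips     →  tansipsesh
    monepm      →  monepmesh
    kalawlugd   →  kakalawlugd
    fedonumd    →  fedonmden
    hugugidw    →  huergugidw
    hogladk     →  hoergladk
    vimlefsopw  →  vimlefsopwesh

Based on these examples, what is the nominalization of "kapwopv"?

"kapwopv" has second-to-last letter 'p'. The stems whose second-to-last letter is 'p' (vimlefsopw → vimlefsopwesh, monepm → monepmesh, tansips → tansipsesh) add -esh.
So kapwopv → kapwopvesh.

kapwopvesh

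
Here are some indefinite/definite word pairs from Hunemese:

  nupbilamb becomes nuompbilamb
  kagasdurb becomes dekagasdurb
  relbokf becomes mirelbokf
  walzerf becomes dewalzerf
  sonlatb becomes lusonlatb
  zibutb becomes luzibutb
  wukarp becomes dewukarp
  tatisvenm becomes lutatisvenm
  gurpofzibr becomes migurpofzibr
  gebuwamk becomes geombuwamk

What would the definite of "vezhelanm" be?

luvezhelanm

"vezhelanm" has second-to-last letter 'n'. The one such stem in the data (tatisvenm → lutatisvenm) adds the prefix lu-, so the same rule applies.
So vezhelanm → luvezhelanm.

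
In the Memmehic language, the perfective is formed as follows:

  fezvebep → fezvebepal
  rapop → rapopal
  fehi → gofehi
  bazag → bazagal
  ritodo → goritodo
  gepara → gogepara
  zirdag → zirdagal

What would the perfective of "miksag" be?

miksagal

"miksag" ends in a consonant. The stems ending in a consonant (fezvebep → fezvebepal, bazag → bazagal, rapop → rapopal) add -al.
The other pattern: stems ending in a vowel add the prefix go-.
So miksag → miksagal.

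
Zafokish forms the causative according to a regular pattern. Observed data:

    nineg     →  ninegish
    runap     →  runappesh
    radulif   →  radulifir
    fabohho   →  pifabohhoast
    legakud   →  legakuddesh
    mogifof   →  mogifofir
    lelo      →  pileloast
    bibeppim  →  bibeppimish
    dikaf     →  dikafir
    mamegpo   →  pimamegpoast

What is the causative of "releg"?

mogifof and mamegpo both have last vowel 'o' yet inflect differently (mogifofir, pimamegpoast), so the last vowel is not what conditions the rule; the final letter is.
"releg" ends in -g. The one such stem in the data (nineg → ninegish) adds -ish, so the same rule applies.
So releg → relegish.

relegish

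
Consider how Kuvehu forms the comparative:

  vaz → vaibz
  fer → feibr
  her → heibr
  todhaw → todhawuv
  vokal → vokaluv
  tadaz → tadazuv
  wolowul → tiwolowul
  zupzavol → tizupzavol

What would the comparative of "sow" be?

soibw

vaz and tadaz both end in -z yet inflect differently (vaibz, tadazuv), so the final letter is not what conditions the rule; the number of vowels is.
"sow" has 1 vowel. The stems with 1 vowel (vaz → vaibz, fer → feibr, her → heibr) insert -ib- after the first vowel.
So sow → soibw.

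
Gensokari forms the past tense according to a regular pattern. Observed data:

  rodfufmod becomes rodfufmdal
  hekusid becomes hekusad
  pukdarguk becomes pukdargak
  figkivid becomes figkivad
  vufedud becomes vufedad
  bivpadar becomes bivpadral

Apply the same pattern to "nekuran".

nekurnal

figkivid and rodfufmod both end in -d yet inflect differently (figkivad, rodfufmdal), so the final letter is not what conditions the rule; the last vowel is.
"nekuran" has last vowel 'a'. The one such stem in the data (bivpadar → bivpadral) deletes the last vowel and adds -al (as does rodfufmod), so the same rule applies.
The other pattern: stems whose last vowel is 'i' or 'u' change the last vowel to 'a'.
So nekuran → nekurnal.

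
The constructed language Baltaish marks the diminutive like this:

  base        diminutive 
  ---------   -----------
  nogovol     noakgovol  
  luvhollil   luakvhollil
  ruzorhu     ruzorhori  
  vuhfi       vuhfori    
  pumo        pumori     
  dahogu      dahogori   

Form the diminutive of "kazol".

luvhollil and vuhfi both have last vowel 'i' yet inflect differently (luakvhollil, vuhfori), so the last vowel is not what conditions the rule; whether the stem ends in a vowel or a consonant is.
"kazol" ends in a consonant. The stems ending in a consonant (nogovol → noakgovol, luvhollil → luakvhollil) insert -ak- after the first vowel.
The other pattern: stems ending in a vowel drop the final letter and add -ori.
So kazol → kaakzol.

kaakzol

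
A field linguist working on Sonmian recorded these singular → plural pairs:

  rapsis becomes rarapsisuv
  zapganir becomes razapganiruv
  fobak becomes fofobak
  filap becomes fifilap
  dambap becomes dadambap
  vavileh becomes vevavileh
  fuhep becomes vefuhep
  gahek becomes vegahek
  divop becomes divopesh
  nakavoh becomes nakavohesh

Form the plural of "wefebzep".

vewefebzep

filap and fuhep both end in -p yet inflect differently (fifilap, vefuhep), so the final letter is not what conditions the rule; the last vowel is.
"wefebzep" has last vowel 'e'. The stems whose last vowel is 'e' (vavileh → vevavileh, fuhep → vefuhep, gahek → vegahek) add the prefix ve-.
The other patterns: stems whose last vowel is 'i' add ra- … -uv around the stem; stems whose last vowel is 'a' repeat the first consonant+vowel as a prefix; stems whose last vowel is 'o' add -esh.
So wefebzep → vewefebzep.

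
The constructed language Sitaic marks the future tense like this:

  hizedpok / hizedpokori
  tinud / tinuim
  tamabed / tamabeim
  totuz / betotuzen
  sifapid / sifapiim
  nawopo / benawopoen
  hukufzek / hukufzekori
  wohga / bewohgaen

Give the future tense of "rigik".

"rigik" ends in -k. The stems ending in -k (hukufzek → hukufzekori, hizedpok → hizedpokori) add -ori.
The other patterns: stems ending in -d drop the final letter and add -im; stems ending in -a, -o or -z add be- … -en around the stem.
So rigik → rigikori.

rigikori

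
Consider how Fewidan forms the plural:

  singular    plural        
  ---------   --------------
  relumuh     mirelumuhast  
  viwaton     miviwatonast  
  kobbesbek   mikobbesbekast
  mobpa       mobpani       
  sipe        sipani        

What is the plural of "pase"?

pasani

kobbesbek and sipe both have last vowel 'e' yet inflect differently (mikobbesbekast, sipani), so the last vowel is not what conditions the rule; whether the stem ends in a vowel or a consonant is.
"pase" ends in a vowel. The stems ending in a vowel (mobpa → mobpani, sipe → sipani) drop the final letter and add -ani.
So pase → pasani.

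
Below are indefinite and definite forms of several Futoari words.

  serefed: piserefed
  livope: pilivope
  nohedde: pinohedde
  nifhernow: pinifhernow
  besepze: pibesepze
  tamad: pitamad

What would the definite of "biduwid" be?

pibiduwid

Every pair shown (serefed → piserefed, livope → pilivope, nohedde → pinohedde, …) follows the same rule: add the prefix pi-.
So biduwid → pibiduwid.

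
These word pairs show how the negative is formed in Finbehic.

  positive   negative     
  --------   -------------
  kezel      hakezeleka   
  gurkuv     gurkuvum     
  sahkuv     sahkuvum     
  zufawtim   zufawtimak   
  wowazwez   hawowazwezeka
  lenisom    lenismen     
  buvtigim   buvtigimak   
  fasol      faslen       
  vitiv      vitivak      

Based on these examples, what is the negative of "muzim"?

kezel and fasol both end in -l yet inflect differently (hakezeleka, faslen), so the final letter is not what conditions the rule; the last vowel is.
"muzim" has last vowel 'i'. The stems whose last vowel is 'i' (buvtigim → buvtigimak, vitiv → vitivak, zufawtim → zufawtimak) add -ak.
So muzim → muzimak.

muzimak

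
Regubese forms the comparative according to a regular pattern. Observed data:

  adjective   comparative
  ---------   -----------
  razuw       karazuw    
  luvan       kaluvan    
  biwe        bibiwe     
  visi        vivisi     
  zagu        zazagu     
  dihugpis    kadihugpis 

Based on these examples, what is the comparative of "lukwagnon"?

kalukwagnon

"lukwagnon" ends in a consonant. The stems ending in a consonant (razuw → karazuw, dihugpis → kadihugpis, luvan → kaluvan) add the prefix ka-.
The other pattern: stems ending in a vowel repeat the first consonant+vowel as a prefix.
So lukwagnon → kalukwagnon.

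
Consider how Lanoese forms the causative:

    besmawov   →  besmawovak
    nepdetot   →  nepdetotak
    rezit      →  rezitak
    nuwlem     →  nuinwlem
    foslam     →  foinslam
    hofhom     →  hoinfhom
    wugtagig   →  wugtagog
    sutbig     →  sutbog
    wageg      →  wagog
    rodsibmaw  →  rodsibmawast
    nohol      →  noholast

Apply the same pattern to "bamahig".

bamahog

besmawov and hofhom both have last vowel 'o' yet inflect differently (besmawovak, hoinfhom), so the last vowel is not what conditions the rule; the final letter is.
"bamahig" ends in -g. The stems ending in -g (wugtagig → wugtagog, sutbig → sutbog, wageg → wagog) change the last vowel to 'o'.
The other patterns: stems ending in -t or -v add -ak; stems ending in -m insert -in- after the first vowel; stems ending in -l or -w add -ast.
So bamahig → bamahog.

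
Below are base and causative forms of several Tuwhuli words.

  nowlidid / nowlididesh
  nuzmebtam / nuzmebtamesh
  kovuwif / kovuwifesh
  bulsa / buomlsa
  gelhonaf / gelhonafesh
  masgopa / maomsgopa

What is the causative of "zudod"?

zudodesh

"zudod" ends in a consonant. The stems ending in a consonant (kovuwif → kovuwifesh, nuzmebtam → nuzmebtamesh, nowlidid → nowlididesh) add -esh.
So zudod → zudodesh.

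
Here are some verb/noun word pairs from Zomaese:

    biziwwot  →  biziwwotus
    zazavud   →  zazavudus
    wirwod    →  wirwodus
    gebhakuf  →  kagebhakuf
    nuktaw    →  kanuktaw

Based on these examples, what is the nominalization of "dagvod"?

dagvodus

zazavud and gebhakuf both have last vowel 'u' yet inflect differently (zazavudus, kagebhakuf), so the last vowel is not what conditions the rule; the final letter is.
"dagvod" ends in -d. The stems ending in -d (zazavud → zazavudus, wirwod → wirwodus) add -us.
So dagvod → dagvodus.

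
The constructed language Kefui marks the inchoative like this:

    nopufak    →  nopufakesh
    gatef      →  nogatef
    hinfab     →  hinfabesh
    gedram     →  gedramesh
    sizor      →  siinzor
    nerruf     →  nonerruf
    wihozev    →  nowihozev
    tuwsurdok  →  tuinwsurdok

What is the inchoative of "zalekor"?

tuwsurdok and nopufak both end in -k yet inflect differently (tuinwsurdok, nopufakesh), so the final letter is not what conditions the rule; the last vowel is.
"zalekor" has last vowel 'o'. The stems whose last vowel is 'o' (tuwsurdok → tuinwsurdok, sizor → siinzor) insert -in- after the first vowel.
So zalekor → zainlekor.

zainlekor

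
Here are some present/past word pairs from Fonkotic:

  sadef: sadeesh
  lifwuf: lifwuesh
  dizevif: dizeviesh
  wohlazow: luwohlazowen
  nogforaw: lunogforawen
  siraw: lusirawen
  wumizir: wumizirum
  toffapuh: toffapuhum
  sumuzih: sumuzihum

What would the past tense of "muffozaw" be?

lumuffozawen

dizevif and wumizir both have last vowel 'i' yet inflect differently (dizeviesh, wumizirum), so the last vowel is not what conditions the rule; the final letter is.
"muffozaw" ends in -w. The stems ending in -w (wohlazow → luwohlazowen, nogforaw → lunogforawen, siraw → lusirawen) add lu- … -en around the stem.
The other patterns: stems ending in -f drop the final letter and add -esh; stems ending in -h or -r add -um.
So muffozaw → lumuffozawen.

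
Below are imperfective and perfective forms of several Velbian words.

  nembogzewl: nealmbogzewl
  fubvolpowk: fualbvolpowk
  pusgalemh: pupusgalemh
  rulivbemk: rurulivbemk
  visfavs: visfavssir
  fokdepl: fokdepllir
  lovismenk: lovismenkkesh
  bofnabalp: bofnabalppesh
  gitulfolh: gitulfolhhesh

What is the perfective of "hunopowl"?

fubvolpowk and rulivbemk both end in -k yet inflect differently (fualbvolpowk, rurulivbemk), so the final letter is not what conditions the rule; the second-to-last letter is.
"hunopowl" has second-to-last letter 'w'. The stems whose second-to-last letter is 'w' (nembogzewl → nealmbogzewl, fubvolpowk → fualbvolpowk) insert -al- after the first vowel.
The other patterns: stems whose second-to-last letter is 'm' repeat the first consonant+vowel as a prefix; stems whose second-to-last letter is 'p' or 'v' double the final consonant and add -ir; stems whose second-to-last letter is 'l' or 'n' double the final consonant and add -esh.
So hunopowl → hualnopowl.

hualnopowl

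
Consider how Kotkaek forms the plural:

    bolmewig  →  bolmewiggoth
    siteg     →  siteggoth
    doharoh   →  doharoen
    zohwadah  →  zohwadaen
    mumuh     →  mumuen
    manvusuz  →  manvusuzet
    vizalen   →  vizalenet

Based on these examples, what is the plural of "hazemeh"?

hazemeen

mumuh and manvusuz both have last vowel 'u' yet inflect differently (mumuen, manvusuzet), so the last vowel is not what conditions the rule; the final letter is.
"hazemeh" ends in -h. The stems ending in -h (doharoh → doharoen, zohwadah → zohwadaen, mumuh → mumuen) drop the final letter and add -en.
So hazemeh → hazemeen.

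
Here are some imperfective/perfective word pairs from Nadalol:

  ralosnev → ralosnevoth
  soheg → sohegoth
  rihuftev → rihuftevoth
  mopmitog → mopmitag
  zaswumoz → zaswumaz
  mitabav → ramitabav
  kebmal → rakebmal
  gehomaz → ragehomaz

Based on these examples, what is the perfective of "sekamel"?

sekameloth

soheg and mopmitog both end in -g yet inflect differently (sohegoth, mopmitag), so the final letter is not what conditions the rule; the last vowel is.
"sekamel" has last vowel 'e'. The stems whose last vowel is 'e' (ralosnev → ralosnevoth, soheg → sohegoth, rihuftev → rihuftevoth) add -oth.
The other patterns: stems whose last vowel is 'o' change the last vowel to 'a'; stems whose last vowel is 'a' add the prefix ra-.
So sekamel → sekameloth.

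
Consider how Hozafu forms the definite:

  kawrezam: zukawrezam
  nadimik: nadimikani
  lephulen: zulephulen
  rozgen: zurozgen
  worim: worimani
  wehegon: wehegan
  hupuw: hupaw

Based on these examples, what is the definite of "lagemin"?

lageminani

worim and kawrezam both end in -m yet inflect differently (worimani, zukawrezam), so the final letter is not what conditions the rule; the last vowel is.
"lagemin" has last vowel 'i'. The stems whose last vowel is 'i' (worim → worimani, nadimik → nadimikani) add -ani.
The other patterns: stems whose last vowel is 'o' or 'u' change the last vowel to 'a'; stems whose last vowel is 'a' or 'e' add the prefix zu-.
So lagemin → lageminani.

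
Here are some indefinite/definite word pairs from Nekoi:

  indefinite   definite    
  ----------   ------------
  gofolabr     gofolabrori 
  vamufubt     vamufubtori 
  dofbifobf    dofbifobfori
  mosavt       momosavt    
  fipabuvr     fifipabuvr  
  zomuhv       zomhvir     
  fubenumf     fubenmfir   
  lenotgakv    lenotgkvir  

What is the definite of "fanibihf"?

fanibhfir

vamufubt and mosavt both end in -t yet inflect differently (vamufubtori, momosavt), so the final letter is not what conditions the rule; the second-to-last letter is.
"fanibihf" has second-to-last letter 'h'. The one such stem in the data (zomuhv → zomhvir) deletes the last vowel and adds -ir (as do fubenumf, lenotgakv), so the same rule applies.
The other patterns: stems whose second-to-last letter is 'b' add -ori; stems whose second-to-last letter is 'v' repeat the first consonant+vowel as a prefix.
So fanibihf → fanibhfir.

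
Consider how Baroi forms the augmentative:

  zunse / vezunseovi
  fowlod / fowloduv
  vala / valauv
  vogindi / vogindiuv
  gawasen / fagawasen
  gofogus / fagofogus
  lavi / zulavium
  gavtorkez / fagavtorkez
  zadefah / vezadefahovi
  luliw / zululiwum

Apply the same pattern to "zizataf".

lavi and vogindi both end in -i yet inflect differently (zulavium, vogindiuv), so the final letter is not what conditions the rule; the first letter is.
"zizataf" begins with z-. The stems beginning with z- (zadefah → vezadefahovi, zunse → vezunseovi) add ve- … -ovi around the stem.
So zizataf → vezizatafovi.

vezizatafovi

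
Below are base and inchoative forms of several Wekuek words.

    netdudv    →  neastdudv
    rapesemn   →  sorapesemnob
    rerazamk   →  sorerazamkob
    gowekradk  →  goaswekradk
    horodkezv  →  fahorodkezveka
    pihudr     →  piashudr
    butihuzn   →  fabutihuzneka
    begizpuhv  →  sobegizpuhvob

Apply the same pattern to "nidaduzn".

netdudv and begizpuhv both end in -v yet inflect differently (neastdudv, sobegizpuhvob), so the final letter is not what conditions the rule; the second-to-last letter is.
"nidaduzn" has second-to-last letter 'z'. The stems whose second-to-last letter is 'z' (horodkezv → fahorodkezveka, butihuzn → fabutihuzneka) add fa- … -eka around the stem.
The other patterns: stems whose second-to-last letter is 'd' insert -as- after the first vowel; stems whose second-to-last letter is 'h' or 'm' add so- … -ob around the stem.
So nidaduzn → fanidaduzneka.

fanidaduzneka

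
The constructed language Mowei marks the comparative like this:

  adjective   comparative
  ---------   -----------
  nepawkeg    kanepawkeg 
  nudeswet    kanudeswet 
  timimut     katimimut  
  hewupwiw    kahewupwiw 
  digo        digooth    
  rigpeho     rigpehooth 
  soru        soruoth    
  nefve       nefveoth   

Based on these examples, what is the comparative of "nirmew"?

kanirmew

"nirmew" ends in a consonant. The stems ending in a consonant (nepawkeg → kanepawkeg, nudeswet → kanudeswet, timimut → katimimut) add the prefix ka-.
The other pattern: stems ending in a vowel add -oth.
So nirmew → kanirmew.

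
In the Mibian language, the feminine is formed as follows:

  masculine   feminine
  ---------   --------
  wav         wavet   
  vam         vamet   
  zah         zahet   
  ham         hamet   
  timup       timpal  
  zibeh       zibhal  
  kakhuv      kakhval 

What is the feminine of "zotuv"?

zah and zibeh both end in -h yet inflect differently (zahet, zibhal), so the final letter is not what conditions the rule; the number of vowels is.
"zotuv" has 2 vowels. The stems with 2 vowels (timup → timpal, zibeh → zibhal, kakhuv → kakhval) delete the last vowel and add -al.
The other pattern: stems with 1 vowel add -et.
So zotuv → zotval.

zotval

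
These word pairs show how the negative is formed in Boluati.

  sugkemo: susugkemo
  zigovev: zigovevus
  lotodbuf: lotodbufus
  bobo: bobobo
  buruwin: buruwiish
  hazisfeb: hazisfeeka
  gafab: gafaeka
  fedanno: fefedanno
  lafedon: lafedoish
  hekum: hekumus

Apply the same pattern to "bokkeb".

bokkeeka

"bokkeb" ends in -b. The stems ending in -b (gafab → gafaeka, hazisfeb → hazisfeeka) drop the final letter and add -eka.
The other patterns: stems ending in -n drop the final letter and add -ish; stems ending in -o repeat the first consonant+vowel as a prefix; stems ending in -f, -m or -v add -us.
So bokkeb → bokkeeka.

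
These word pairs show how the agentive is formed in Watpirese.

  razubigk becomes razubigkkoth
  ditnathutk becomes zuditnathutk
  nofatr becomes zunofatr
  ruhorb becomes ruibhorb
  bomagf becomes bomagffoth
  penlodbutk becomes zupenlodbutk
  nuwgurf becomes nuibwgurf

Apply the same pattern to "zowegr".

"zowegr" has second-to-last letter 'g'. The stems whose second-to-last letter is 'g' (bomagf → bomagffoth, razubigk → razubigkkoth) double the final consonant and add -oth.
The other patterns: stems whose second-to-last letter is 't' add the prefix zu-; stems whose second-to-last letter is 'r' insert -ib- after the first vowel.
So zowegr → zowegrroth.

zowegrroth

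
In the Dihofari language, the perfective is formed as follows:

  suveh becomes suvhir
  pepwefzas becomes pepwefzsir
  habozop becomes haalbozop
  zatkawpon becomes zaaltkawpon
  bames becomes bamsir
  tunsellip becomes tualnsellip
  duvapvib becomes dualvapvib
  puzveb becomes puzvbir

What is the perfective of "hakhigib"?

haalkhigib

"hakhigib" has last vowel 'i'. The stems whose last vowel is 'i' (tunsellip → tualnsellip, duvapvib → dualvapvib) insert -al- after the first vowel.
The other pattern: stems whose last vowel is 'a' or 'e' delete the last vowel and add -ir.
So hakhigib → haalkhigib.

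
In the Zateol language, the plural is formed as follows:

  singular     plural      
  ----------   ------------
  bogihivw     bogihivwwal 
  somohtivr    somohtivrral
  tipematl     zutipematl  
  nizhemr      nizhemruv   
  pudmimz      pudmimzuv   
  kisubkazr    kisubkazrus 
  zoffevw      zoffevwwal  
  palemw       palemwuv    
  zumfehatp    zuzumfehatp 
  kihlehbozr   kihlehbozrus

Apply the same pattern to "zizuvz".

zizuvzzal

zoffevw and palemw both end in -w yet inflect differently (zoffevwwal, palemwuv), so the final letter is not what conditions the rule; the second-to-last letter is.
"zizuvz" has second-to-last letter 'v'. The stems whose second-to-last letter is 'v' (zoffevw → zoffevwwal, somohtivr → somohtivrral, bogihivw → bogihivwwal) double the final consonant and add -al.
The other patterns: stems whose second-to-last letter is 't' add the prefix zu-; stems whose second-to-last letter is 'm' add -uv; stems whose second-to-last letter is 'z' add -us.
So zizuvz → zizuvzzal.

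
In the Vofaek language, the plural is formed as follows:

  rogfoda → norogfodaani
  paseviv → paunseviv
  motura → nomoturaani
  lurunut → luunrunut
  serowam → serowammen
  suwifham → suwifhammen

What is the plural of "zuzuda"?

"zuzuda" ends in -a. The stems ending in -a (rogfoda → norogfodaani, motura → nomoturaani) add no- … -ani around the stem.
The other patterns: stems ending in -m double the final consonant and add -en; stems ending in -t or -v insert -un- after the first vowel.
So zuzuda → nozuzudaani.

nozuzudaani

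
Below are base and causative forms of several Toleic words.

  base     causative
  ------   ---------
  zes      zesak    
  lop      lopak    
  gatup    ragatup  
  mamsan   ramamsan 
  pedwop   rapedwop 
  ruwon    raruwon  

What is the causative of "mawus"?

ramawus

lop and gatup both end in -p yet inflect differently (lopak, ragatup), so the final letter is not what conditions the rule; the number of vowels is.
"mawus" has 2 vowels. The stems with 2 vowels (gatup → ragatup, mamsan → ramamsan, pedwop → rapedwop) add the prefix ra-.
So mawus → ramawus.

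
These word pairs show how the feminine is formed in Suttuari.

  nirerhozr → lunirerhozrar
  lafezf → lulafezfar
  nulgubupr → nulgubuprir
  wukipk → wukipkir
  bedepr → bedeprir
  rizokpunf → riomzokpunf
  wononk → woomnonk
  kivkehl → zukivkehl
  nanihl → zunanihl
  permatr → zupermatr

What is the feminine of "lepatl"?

nirerhozr and nulgubupr both end in -r yet inflect differently (lunirerhozrar, nulgubuprir), so the final letter is not what conditions the rule; the second-to-last letter is.
"lepatl" has second-to-last letter 't'. The one such stem in the data (permatr → zupermatr) adds the prefix zu-, so the same rule applies.
The other patterns: stems whose second-to-last letter is 'z' add lu- … -ar around the stem; stems whose second-to-last letter is 'p' add -ir; stems whose second-to-last letter is 'n' insert -om- after the first vowel.
So lepatl → zulepatl.

zulepatl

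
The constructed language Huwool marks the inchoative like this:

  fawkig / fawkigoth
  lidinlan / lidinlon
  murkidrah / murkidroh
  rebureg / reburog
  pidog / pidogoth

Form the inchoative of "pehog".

pidog and rebureg both end in -g yet inflect differently (pidogoth, reburog), so the final letter is not what conditions the rule; the last vowel is.
"pehog" has last vowel 'o'. The one such stem in the data (pidog → pidogoth) adds -oth, so the same rule applies.
The other pattern: stems whose last vowel is 'a' or 'e' change the last vowel to 'o'.
So pehog → pehogoth.

pehogoth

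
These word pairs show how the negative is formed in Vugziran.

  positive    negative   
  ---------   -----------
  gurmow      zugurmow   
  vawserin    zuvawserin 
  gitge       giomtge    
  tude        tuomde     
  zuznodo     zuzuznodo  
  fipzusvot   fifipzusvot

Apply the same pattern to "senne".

seomnne

gurmow and fipzusvot both have last vowel 'o' yet inflect differently (zugurmow, fifipzusvot), so the last vowel is not what conditions the rule; the final letter is.
"senne" ends in -e. The stems ending in -e (gitge → giomtge, tude → tuomde) insert -om- after the first vowel.
So senne → seomnne.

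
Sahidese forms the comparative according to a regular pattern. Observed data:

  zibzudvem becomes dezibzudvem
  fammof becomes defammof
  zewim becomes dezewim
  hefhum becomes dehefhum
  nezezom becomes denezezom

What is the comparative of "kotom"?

dekotom

Every pair shown (zibzudvem → dezibzudvem, fammof → defammof, zewim → dezewim, …) follows the same rule: add the prefix de-.
So kotom → dekotom.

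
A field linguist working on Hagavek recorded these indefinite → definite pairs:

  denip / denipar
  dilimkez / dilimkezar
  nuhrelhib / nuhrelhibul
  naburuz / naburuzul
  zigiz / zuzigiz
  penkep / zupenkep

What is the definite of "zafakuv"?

zuzafakuv

dilimkez and naburuz both end in -z yet inflect differently (dilimkezar, naburuzul), so the final letter is not what conditions the rule; the first letter is.
"zafakuv" begins with z-. The one such stem in the data (zigiz → zuzigiz) adds the prefix zu-, so the same rule applies.
So zafakuv → zuzafakuv.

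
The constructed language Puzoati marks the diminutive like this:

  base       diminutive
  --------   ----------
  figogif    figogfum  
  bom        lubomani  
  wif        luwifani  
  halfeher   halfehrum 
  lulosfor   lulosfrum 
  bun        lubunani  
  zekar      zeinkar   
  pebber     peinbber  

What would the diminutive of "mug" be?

"mug" has 1 vowel. The stems with 1 vowel (bun → lubunani, wif → luwifani, bom → lubomani) add lu- … -ani around the stem.
So mug → lumugani.

lumugani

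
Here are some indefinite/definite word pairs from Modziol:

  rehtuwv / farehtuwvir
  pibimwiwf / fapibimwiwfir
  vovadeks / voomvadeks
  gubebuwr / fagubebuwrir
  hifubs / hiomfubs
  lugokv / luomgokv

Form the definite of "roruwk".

rehtuwv and lugokv both end in -v yet inflect differently (farehtuwvir, luomgokv), so the final letter is not what conditions the rule; the second-to-last letter is.
"roruwk" has second-to-last letter 'w'. The stems whose second-to-last letter is 'w' (pibimwiwf → fapibimwiwfir, rehtuwv → farehtuwvir, gubebuwr → fagubebuwrir) add fa- … -ir around the stem.
The other pattern: stems whose second-to-last letter is 'b' or 'k' insert -om- after the first vowel.
So roruwk → faroruwkir.

faroruwkir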